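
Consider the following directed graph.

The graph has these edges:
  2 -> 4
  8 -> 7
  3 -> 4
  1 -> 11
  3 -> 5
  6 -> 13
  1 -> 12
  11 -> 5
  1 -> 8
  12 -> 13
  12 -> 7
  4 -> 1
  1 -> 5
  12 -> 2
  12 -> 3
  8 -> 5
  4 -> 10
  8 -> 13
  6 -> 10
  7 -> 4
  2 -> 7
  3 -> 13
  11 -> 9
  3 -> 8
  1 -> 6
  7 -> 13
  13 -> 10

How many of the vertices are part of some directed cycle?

A vertex is on a directed cycle iff it belongs to a strongly connected component of size ≥ 2 (or has a self-loop).
The vertices on cycles are {1, 2, 3, 4, 7, 8, 12} — 7 in total.

7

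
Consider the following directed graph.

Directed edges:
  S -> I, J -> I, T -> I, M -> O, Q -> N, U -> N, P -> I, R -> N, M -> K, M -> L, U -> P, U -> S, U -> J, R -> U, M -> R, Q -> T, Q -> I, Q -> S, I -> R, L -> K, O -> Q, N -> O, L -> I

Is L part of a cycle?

No

L lies on a cycle iff there is a path from L back to itself.
Exploring from L, it never reaches itself; equivalently, its strongly connected component is a singleton.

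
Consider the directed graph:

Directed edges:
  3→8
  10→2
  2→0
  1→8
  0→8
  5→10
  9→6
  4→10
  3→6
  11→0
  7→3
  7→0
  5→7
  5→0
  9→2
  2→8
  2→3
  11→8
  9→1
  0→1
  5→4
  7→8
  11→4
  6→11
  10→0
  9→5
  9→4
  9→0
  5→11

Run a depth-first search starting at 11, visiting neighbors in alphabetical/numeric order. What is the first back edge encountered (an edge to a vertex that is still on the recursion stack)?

DFS from 11 (visiting neighbors in alphabetical/numeric order); mark gray on enter, black on exit:
11 gray
  0 gray
    1 gray
      8 gray
      8 black
    1 black
    0→8: 8 black — skip
  0 black
  4 gray
    10 gray
      10→0: 0 black — skip
      2 gray
        2→0: 0 black — skip
        3 gray
          6 gray
            6→11: 11 is gray → back edge
First back edge: 6 → 11.

6→11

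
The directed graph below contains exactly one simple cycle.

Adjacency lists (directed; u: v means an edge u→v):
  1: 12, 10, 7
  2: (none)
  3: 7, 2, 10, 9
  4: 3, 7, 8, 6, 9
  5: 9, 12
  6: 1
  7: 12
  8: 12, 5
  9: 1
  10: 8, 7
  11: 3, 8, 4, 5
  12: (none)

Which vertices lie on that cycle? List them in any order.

DFS with gray/black marking from 5:
5 gray
  9 gray
    1 gray
      12 gray
      12 black
      10 gray
        8 gray
          8→12: 12 black — skip
          8→5: 5 is gray → back edge
Back edge closes the cycle 5 → 9 → 1 → 10 → 8 → 5; its vertices are {1, 5, 8, 9, 10}.

1, 5, 8, 9, 10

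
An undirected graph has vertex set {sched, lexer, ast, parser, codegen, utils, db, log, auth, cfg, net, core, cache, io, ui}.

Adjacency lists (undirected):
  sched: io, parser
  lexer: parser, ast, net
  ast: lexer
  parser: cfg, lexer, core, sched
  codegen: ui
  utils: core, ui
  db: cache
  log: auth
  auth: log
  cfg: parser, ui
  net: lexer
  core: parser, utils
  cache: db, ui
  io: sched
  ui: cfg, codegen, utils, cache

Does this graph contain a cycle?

Yes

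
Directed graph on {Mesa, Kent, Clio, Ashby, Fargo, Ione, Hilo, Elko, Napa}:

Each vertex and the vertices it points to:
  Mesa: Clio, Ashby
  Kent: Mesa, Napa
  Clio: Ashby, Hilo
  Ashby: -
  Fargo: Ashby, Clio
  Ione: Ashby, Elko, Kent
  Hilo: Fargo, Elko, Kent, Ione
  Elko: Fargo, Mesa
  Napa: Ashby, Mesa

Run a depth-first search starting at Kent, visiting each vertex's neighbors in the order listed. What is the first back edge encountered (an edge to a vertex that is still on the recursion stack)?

Fargo→Clio

DFS from Kent (visiting each vertex's neighbors in the order listed); mark gray on enter, black on exit:
Kent gray
  Mesa gray
    Clio gray
      Ashby gray
      Ashby black
      Hilo gray
        Fargo gray
          Fargo→Ashby: Ashby black — skip
          Fargo→Clio: Clio is gray → back edge
First back edge: Fargo → Clio.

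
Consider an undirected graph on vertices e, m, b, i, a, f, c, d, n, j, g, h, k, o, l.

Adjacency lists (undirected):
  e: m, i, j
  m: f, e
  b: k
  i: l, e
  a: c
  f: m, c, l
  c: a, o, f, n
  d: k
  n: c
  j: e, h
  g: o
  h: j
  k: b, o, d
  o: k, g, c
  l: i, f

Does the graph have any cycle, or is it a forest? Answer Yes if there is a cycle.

DFS, tracking each vertex's parent; an edge to a visited non-parent vertex closes a cycle.
Start from c:
visit c (parent –)
  visit a (parent c)
    a–c: parent, skip
  visit o (parent c)
    visit k (parent o)
      visit b (parent k)
        b–k: parent, skip
      k–o: parent, skip
      visit d (parent k)
        d–k: parent, skip
    visit g (parent o)
      g–o: parent, skip
    o–c: parent, skip
  visit f (parent c)
    visit m (parent f)
      m–f: parent, skip
      visit e (parent m)
        e–m: parent, skip
        visit i (parent e)
          visit l (parent i)
            l–i: parent, skip
            l–f: f visited and ≠ parent → cycle
Cycle: f – m – e – i – l – f.

Yes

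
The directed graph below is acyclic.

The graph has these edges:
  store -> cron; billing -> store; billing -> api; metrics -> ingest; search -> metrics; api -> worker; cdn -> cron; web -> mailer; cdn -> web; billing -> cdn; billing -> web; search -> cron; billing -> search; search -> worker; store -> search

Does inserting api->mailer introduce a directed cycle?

Adding api→mailer creates a cycle iff mailer can already reach api.
Explore from mailer: no path reaches api. The graph stays acyclic.

No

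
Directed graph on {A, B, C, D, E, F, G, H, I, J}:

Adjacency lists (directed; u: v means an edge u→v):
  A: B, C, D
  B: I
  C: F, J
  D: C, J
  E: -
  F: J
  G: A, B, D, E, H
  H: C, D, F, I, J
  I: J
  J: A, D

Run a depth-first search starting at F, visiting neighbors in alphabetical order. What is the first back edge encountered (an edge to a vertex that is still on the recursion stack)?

I->J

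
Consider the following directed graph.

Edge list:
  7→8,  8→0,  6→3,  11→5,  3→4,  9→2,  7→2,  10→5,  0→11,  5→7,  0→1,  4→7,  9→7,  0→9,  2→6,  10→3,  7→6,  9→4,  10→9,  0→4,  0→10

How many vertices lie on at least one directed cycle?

A vertex is on a directed cycle iff it belongs to a strongly connected component of size ≥ 2 (or has a self-loop).
The vertices on cycles are {0, 2, 3, 4, 5, 6, 7, 8, 9, 10, 11} — 11 in total.

11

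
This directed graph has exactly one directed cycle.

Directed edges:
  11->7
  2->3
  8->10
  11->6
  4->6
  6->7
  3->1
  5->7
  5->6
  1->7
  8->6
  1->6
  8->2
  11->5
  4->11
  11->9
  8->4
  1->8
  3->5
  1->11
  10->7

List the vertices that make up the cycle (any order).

1, 2, 3, 8

DFS with gray/black marking from 1:
1 gray
  7 gray
  7 black
  11 gray
    9 gray
    9 black
    6 gray
      6→7: 7 black — skip
    6 black
    5 gray
      5→7: 7 black — skip
      5→6: 6 black — skip
    5 black
    11→7: 7 black — skip
  11 black
  8 gray
    8→6: 6 black — skip
    2 gray
      3 gray
        3→5: 5 black — skip
        3→1: 1 is gray → back edge
Back edge closes the cycle 1 → 8 → 2 → 3 → 1; its vertices are {1, 2, 3, 8}.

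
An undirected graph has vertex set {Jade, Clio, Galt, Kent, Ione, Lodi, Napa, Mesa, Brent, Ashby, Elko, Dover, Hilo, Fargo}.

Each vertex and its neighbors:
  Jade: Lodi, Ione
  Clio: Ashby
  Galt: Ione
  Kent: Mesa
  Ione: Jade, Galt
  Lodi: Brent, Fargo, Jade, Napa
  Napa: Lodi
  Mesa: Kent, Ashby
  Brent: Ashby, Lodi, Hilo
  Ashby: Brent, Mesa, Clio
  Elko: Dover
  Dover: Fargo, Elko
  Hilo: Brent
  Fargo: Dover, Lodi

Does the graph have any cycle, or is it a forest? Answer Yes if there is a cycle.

DFS, tracking each vertex's parent; an edge to a visited non-parent vertex closes a cycle.
Start from Fargo:
visit Fargo (parent –)
  visit Dover (parent Fargo)
    Dover–Fargo: parent, skip
    visit Elko (parent Dover)
      Elko–Dover: parent, skip
  visit Lodi (parent Fargo)
    visit Brent (parent Lodi)
      visit Ashby (parent Brent)
        Ashby–Brent: parent, skip
        visit Mesa (parent Ashby)
          visit Kent (parent Mesa)
            Kent–Mesa: parent, skip
          Mesa–Ashby: parent, skip
        visit Clio (parent Ashby)
          Clio–Ashby: parent, skip
      Brent–Lodi: parent, skip
      visit Hilo (parent Brent)
        Hilo–Brent: parent, skip
    Lodi–Fargo: parent, skip
    visit Jade (parent Lodi)
      Jade–Lodi: parent, skip
      visit Ione (parent Jade)
        Ione–Jade: parent, skip
        visit Galt (parent Ione)
          Galt–Ione: parent, skip
    visit Napa (parent Lodi)
      Napa–Lodi: parent, skip
No non-parent visited neighbor found — the graph is a forest.

No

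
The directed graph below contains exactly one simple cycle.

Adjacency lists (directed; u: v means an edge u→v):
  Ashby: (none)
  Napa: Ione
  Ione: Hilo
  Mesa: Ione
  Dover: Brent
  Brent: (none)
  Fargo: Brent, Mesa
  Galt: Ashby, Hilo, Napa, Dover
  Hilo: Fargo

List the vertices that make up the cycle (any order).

DFS with gray/black marking from Hilo:
Hilo gray
  Fargo gray
    Brent gray
    Brent black
    Mesa gray
      Ione gray
        Ione→Hilo: Hilo is gray → back edge
Back edge closes the cycle Hilo → Fargo → Mesa → Ione → Hilo; its vertices are {Hilo, Ione, Mesa, Fargo}.

Hilo, Ione, Mesa, Fargo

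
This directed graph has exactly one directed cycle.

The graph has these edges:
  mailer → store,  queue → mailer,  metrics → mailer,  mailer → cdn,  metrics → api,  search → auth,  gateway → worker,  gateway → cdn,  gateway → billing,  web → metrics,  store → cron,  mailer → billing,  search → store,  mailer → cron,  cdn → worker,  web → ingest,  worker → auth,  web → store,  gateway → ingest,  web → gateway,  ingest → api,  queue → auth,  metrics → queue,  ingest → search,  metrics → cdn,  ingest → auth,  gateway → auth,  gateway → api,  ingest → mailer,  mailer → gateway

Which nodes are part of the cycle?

ingest, mailer, gateway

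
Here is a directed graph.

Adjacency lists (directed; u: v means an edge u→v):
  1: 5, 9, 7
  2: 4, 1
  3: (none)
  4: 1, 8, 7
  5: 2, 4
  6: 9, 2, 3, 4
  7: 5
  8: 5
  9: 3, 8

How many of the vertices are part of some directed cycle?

7

A vertex is on a directed cycle iff it belongs to a strongly connected component of size ≥ 2 (or has a self-loop).
The vertices on cycles are {1, 2, 4, 5, 7, 8, 9} — 7 in total.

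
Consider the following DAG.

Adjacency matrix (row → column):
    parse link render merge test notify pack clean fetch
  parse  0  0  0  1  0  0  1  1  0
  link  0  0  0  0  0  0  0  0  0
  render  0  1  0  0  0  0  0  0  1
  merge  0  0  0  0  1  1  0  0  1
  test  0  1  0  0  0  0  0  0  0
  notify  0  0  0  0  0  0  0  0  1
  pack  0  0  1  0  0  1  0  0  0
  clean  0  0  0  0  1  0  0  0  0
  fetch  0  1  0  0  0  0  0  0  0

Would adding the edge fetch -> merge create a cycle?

Yes

Adding fetch→merge creates a cycle iff merge can already reach fetch.
Path from merge: merge → fetch.
So merge → … → fetch → merge is a cycle.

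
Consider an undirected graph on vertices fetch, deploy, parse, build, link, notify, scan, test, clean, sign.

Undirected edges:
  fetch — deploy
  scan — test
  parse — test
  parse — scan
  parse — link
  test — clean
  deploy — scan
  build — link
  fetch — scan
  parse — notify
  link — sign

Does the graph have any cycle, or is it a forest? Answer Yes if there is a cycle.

Yes

DFS, tracking each vertex's parent; an edge to a visited non-parent vertex closes a cycle.
Start from clean:
visit clean (parent –)
  visit test (parent clean)
    visit parse (parent test)
      visit scan (parent parse)
        scan–parse: parent, skip
        visit fetch (parent scan)
          fetch–scan: parent, skip
          visit deploy (parent fetch)
            deploy–scan: scan visited and ≠ parent → cycle
Cycle: scan – fetch – deploy – scan.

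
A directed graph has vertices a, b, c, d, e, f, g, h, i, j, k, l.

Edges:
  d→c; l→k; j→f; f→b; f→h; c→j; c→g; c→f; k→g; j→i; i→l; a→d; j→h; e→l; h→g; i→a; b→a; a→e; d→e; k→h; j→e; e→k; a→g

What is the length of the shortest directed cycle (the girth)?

For each vertex v, BFS finds the shortest path from v back to v.
The shortest such closed walk is j → i → a → d → c → j, length 5.

5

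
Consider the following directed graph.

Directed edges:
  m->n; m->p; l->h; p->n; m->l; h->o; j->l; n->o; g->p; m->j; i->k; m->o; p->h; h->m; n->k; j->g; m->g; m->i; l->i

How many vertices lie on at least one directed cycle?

6

A vertex is on a directed cycle iff it belongs to a strongly connected component of size ≥ 2 (or has a self-loop).
The vertices on cycles are {g, h, j, l, m, p} — 6 in total.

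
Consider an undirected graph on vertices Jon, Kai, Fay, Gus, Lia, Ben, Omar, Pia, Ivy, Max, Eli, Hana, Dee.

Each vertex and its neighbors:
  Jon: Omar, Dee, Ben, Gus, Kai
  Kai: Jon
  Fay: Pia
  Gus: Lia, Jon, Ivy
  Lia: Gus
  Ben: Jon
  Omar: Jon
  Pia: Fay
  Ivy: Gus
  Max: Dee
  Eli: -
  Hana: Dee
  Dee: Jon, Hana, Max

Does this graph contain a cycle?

No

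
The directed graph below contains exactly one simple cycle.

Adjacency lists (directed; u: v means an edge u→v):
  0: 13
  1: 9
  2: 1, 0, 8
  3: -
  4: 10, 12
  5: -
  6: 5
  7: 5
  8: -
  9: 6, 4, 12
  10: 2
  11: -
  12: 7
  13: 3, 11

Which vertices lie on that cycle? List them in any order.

1, 2, 4, 9, 10

DFS with gray/black marking from 2:
2 gray
  1 gray
    9 gray
      6 gray
        5 gray
        5 black
      6 black
      4 gray
        10 gray
          10→2: 2 is gray → back edge
Back edge closes the cycle 2 → 1 → 9 → 4 → 10 → 2; its vertices are {1, 2, 4, 9, 10}.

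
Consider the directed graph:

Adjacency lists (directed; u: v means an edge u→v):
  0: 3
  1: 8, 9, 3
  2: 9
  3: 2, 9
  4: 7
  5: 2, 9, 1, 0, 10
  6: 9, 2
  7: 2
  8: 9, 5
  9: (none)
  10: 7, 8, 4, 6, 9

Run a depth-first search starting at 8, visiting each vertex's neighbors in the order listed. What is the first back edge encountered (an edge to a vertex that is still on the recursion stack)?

1->8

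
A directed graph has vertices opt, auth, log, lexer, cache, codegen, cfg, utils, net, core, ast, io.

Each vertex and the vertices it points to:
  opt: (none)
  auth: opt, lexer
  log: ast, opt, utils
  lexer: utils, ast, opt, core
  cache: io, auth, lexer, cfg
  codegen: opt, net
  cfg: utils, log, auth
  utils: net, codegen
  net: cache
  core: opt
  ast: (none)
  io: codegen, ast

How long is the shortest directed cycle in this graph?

For each vertex v, BFS finds the shortest path from v back to v.
The shortest such closed walk is cache → cfg → utils → net → cache, length 4.

4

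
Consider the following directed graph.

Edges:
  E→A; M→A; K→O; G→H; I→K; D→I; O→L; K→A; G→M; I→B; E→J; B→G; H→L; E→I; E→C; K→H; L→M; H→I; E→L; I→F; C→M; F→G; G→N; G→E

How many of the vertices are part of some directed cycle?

7

A vertex is on a directed cycle iff it belongs to a strongly connected component of size ≥ 2 (or has a self-loop).
The vertices on cycles are {B, E, F, G, H, I, K} — 7 in total.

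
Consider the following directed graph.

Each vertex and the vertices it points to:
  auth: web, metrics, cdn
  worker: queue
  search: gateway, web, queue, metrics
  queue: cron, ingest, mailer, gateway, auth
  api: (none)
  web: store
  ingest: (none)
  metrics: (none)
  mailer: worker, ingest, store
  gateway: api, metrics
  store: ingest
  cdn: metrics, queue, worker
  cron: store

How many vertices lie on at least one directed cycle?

A vertex is on a directed cycle iff it belongs to a strongly connected component of size ≥ 2 (or has a self-loop).
The vertices on cycles are {cdn, auth, queue, mailer, worker} — 5 in total.

5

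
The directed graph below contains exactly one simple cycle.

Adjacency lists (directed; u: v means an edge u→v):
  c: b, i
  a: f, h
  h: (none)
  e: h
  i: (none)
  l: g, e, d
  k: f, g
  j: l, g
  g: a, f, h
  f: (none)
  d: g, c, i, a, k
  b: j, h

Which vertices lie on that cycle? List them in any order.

DFS with gray/black marking from l:
l gray
  g gray
    a gray
      f gray
      f black
      h gray
      h black
    a black
    g→f: f black — skip
    g→h: h black — skip
  g black
  e gray
    e→h: h black — skip
  e black
  d gray
    d→g: g black — skip
    c gray
      b gray
        j gray
          j→l: l is gray → back edge
Back edge closes the cycle l → d → c → b → j → l; its vertices are {b, c, d, j, l}.

b, c, d, j, l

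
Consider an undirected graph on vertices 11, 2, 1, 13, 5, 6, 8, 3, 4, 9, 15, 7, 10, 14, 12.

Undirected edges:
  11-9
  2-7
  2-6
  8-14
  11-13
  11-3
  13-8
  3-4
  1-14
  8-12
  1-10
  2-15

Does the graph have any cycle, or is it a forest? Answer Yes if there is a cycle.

No

DFS, tracking each vertex's parent; an edge to a visited non-parent vertex closes a cycle.
Start from 5:
visit 5 (parent –)
visit 11 (parent –)
  visit 9 (parent 11)
    9–11: parent, skip
  visit 3 (parent 11)
    visit 4 (parent 3)
      4–3: parent, skip
    3–11: parent, skip
  visit 13 (parent 11)
    13–11: parent, skip
    visit 8 (parent 13)
      8–13: parent, skip
      visit 14 (parent 8)
        visit 1 (parent 14)
          1–14: parent, skip
          visit 10 (parent 1)
            10–1: parent, skip
        14–8: parent, skip
      visit 12 (parent 8)
        12–8: parent, skip
visit 2 (parent –)
  visit 7 (parent 2)
    7–2: parent, skip
  visit 15 (parent 2)
    15–2: parent, skip
  visit 6 (parent 2)
    6–2: parent, skip
No non-parent visited neighbor found — the graph is a forest.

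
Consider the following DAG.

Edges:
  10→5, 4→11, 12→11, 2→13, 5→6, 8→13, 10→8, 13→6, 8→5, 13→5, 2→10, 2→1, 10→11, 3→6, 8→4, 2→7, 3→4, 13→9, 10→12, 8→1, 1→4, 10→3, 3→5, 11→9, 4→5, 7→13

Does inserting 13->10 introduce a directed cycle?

Yes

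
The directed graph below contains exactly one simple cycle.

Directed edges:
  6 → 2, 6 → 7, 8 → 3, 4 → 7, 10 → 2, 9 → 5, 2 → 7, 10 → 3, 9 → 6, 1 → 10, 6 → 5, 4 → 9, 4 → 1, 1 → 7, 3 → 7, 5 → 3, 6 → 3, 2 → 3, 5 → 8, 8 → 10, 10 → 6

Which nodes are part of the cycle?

5, 6, 8, 10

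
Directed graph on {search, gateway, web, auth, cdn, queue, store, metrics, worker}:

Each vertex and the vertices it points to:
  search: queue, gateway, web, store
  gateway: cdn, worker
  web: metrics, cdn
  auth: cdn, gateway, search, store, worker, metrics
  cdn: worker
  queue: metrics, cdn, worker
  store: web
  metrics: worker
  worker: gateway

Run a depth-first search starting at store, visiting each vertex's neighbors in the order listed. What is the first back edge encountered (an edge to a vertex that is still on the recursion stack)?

cdn→worker

DFS from store (visiting each vertex's neighbors in the order listed); mark gray on enter, black on exit:
store gray
  web gray
    metrics gray
      worker gray
        gateway gray
          cdn gray
            cdn→worker: worker is gray → back edge
First back edge: cdn → worker.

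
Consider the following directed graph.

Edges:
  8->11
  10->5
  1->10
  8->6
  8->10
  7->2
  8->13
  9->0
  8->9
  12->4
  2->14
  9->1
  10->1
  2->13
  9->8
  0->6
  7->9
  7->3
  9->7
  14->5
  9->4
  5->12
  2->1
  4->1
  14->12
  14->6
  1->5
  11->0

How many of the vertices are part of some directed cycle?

A vertex is on a directed cycle iff it belongs to a strongly connected component of size ≥ 2 (or has a self-loop).
The vertices on cycles are {1, 4, 5, 7, 8, 9, 10, 12} — 8 in total.

8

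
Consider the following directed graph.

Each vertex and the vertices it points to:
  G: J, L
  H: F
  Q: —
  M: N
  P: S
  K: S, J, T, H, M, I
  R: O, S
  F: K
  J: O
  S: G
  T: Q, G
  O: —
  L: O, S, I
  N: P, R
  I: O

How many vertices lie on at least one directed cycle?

A vertex is on a directed cycle iff it belongs to a strongly connected component of size ≥ 2 (or has a self-loop).
The vertices on cycles are {F, G, H, K, L, S} — 6 in total.

6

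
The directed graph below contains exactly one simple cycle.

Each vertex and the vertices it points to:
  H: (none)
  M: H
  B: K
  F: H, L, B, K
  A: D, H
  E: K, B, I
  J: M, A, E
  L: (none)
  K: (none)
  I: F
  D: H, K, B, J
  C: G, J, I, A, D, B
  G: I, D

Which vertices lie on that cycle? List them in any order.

A, D, J

DFS with gray/black marking from J:
J gray
  M gray
    H gray
    H black
  M black
  A gray
    D gray
      D→H: H black — skip
      K gray
      K black
      B gray
        B→K: K black — skip
      B black
      D→J: J is gray → back edge
Back edge closes the cycle J → A → D → J; its vertices are {A, D, J}.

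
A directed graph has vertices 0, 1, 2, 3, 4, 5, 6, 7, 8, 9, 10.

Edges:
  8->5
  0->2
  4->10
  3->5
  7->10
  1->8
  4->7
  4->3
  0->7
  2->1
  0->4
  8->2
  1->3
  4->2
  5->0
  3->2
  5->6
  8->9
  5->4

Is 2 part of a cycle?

Yes

2 is on a cycle iff 2 can reach itself via ≥1 edge.
2 → 1 → 8 → 2 — yes.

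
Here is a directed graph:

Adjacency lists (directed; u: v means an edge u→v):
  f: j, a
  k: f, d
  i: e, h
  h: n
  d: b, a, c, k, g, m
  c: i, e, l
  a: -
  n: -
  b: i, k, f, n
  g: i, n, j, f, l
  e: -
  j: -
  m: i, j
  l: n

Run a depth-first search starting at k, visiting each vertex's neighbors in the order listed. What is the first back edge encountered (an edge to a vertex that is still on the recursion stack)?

DFS from k (visiting each vertex's neighbors in the order listed); mark gray on enter, black on exit:
k gray
  f gray
    j gray
    j black
    a gray
    a black
  f black
  d gray
    b gray
      i gray
        e gray
        e black
        h gray
          n gray
          n black
        h black
      i black
      b→k: k is gray → back edge
First back edge: b → k.

b→k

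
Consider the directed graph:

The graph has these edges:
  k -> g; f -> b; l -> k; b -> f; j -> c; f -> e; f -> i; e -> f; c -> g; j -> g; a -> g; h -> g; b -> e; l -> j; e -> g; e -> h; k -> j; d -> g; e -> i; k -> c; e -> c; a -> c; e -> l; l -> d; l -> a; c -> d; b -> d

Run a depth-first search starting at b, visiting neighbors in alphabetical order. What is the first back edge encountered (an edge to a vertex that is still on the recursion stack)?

f→b

DFS from b (visiting neighbors in alphabetical order); mark gray on enter, black on exit:
b gray
  d gray
    g gray
    g black
  d black
  e gray
    c gray
      c→d: d black — skip
      c→g: g black — skip
    c black
    f gray
      f→b: b is gray → back edge
First back edge: f → b.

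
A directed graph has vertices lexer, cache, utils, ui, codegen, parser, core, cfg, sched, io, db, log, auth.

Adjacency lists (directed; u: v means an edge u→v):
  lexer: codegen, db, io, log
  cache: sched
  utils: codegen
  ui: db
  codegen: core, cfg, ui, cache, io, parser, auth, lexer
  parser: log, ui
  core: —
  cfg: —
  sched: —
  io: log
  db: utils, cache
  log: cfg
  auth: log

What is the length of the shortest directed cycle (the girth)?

2

For each vertex v, BFS finds the shortest path from v back to v.
The shortest such closed walk is codegen → lexer → codegen, length 2.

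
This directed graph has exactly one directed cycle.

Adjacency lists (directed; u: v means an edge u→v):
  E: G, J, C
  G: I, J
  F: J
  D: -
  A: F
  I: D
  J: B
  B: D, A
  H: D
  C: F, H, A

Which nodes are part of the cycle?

A, B, F, J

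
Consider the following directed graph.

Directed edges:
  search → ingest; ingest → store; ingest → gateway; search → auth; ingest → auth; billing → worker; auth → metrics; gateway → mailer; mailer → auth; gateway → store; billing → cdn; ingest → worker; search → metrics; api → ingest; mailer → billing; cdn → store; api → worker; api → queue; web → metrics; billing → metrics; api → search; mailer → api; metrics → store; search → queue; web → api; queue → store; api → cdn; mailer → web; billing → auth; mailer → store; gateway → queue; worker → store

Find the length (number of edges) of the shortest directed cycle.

4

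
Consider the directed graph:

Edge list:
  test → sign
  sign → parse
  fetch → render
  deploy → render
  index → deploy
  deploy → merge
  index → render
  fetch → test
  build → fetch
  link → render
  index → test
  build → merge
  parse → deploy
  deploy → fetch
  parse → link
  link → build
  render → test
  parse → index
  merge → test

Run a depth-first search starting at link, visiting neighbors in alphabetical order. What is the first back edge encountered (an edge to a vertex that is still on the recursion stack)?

DFS from link (visiting neighbors in alphabetical order); mark gray on enter, black on exit:
link gray
  build gray
    fetch gray
      render gray
        test gray
          sign gray
            parse gray
              deploy gray
                deploy→fetch: fetch is gray → back edge
First back edge: deploy → fetch.

deploy->fetch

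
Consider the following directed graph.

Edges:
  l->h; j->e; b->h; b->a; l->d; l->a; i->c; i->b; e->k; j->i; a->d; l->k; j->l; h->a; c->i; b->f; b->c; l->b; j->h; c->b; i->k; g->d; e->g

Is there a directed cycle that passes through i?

Yes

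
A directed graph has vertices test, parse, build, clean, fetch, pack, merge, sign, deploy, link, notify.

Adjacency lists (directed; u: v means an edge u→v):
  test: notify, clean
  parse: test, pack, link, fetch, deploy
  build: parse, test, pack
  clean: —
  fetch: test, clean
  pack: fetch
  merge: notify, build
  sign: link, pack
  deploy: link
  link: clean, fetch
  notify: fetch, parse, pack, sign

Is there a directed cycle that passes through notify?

Yes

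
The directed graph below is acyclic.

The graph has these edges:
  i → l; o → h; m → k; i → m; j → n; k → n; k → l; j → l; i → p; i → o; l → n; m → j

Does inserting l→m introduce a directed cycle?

Yes

Adding l→m creates a cycle iff m can already reach l.
Path from m: m → j → l.
So m → … → l → m is a cycle.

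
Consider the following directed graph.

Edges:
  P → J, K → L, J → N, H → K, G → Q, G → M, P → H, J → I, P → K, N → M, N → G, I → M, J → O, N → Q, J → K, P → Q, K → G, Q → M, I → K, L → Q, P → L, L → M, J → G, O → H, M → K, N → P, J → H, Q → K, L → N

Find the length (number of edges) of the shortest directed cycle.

For each vertex v, BFS finds the shortest path from v back to v.
The shortest such closed walk is J → N → P → J, length 3.

3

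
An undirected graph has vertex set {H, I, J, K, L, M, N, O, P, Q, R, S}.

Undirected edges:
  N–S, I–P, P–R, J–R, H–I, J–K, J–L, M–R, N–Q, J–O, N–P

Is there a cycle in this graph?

No

DFS, tracking each vertex's parent; an edge to a visited non-parent vertex closes a cycle.
Start from N:
visit N (parent –)
  visit Q (parent N)
    Q–N: parent, skip
  visit P (parent N)
    visit I (parent P)
      I–P: parent, skip
      visit H (parent I)
        H–I: parent, skip
    P–N: parent, skip
    visit R (parent P)
      visit M (parent R)
        M–R: parent, skip
      visit J (parent R)
        J–R: parent, skip
        visit K (parent J)
          K–J: parent, skip
        visit O (parent J)
          O–J: parent, skip
        visit L (parent J)
          L–J: parent, skip
      R–P: parent, skip
  visit S (parent N)
    S–N: parent, skip
No non-parent visited neighbor found — the graph is a forest.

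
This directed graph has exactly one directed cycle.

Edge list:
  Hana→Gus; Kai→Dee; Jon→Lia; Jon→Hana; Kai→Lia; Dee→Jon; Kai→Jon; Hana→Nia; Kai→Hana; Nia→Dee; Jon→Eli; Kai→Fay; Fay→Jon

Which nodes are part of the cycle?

DFS with gray/black marking from Hana:
Hana gray
  Nia gray
    Dee gray
      Jon gray
        Lia gray
        Lia black
        Jon→Hana: Hana is gray → back edge
Back edge closes the cycle Hana → Nia → Dee → Jon → Hana; its vertices are {Dee, Jon, Nia, Hana}.

Dee, Jon, Nia, Hana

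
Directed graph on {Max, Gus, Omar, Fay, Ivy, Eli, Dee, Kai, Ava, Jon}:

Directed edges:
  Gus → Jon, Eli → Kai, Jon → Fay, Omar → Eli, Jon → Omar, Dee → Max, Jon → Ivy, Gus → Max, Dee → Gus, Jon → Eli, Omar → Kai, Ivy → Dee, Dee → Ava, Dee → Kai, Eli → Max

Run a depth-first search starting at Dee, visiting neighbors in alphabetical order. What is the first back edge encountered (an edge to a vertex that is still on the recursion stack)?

DFS from Dee (visiting neighbors in alphabetical order); mark gray on enter, black on exit:
Dee gray
  Ava gray
  Ava black
  Gus gray
    Jon gray
      Eli gray
        Kai gray
        Kai black
        Max gray
        Max black
      Eli black
      Fay gray
      Fay black
      Ivy gray
        Ivy→Dee: Dee is gray → back edge
First back edge: Ivy → Dee.

Ivy->Dee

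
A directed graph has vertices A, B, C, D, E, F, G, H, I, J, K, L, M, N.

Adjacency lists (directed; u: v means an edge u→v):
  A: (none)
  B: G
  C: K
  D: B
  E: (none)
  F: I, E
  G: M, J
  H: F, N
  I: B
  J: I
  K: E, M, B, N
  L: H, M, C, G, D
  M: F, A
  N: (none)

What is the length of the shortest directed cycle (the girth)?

For each vertex v, BFS finds the shortest path from v back to v.
The shortest such closed walk is B → G → J → I → B, length 4.

4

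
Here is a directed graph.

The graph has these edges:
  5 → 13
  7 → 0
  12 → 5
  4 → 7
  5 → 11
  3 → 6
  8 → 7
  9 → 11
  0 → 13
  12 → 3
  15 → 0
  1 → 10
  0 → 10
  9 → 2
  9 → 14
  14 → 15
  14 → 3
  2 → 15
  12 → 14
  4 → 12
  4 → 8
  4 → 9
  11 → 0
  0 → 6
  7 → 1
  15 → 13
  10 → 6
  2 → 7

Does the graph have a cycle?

No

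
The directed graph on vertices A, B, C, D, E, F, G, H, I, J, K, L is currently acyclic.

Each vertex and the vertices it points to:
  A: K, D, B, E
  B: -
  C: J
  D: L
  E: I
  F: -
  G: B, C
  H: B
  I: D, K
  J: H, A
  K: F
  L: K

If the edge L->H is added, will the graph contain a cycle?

No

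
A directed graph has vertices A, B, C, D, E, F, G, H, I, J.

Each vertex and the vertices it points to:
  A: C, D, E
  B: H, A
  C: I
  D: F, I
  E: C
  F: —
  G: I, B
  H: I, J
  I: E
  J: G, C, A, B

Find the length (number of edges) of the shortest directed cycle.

3

For each vertex v, BFS finds the shortest path from v back to v.
The shortest such closed walk is J → B → H → J, length 3.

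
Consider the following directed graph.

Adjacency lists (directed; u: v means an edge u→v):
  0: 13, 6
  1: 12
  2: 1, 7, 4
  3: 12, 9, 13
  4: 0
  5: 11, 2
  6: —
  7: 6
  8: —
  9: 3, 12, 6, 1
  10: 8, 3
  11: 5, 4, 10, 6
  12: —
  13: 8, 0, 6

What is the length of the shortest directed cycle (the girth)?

For each vertex v, BFS finds the shortest path from v back to v.
The shortest such closed walk is 11 → 5 → 11, length 2.

2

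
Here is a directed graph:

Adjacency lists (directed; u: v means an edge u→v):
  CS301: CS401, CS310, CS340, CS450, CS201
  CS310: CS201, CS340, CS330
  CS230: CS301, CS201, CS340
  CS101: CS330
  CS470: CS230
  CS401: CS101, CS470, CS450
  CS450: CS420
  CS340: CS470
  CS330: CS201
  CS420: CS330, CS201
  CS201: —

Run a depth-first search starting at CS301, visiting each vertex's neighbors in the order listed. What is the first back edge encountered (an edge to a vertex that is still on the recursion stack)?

CS230→CS301

DFS from CS301 (visiting each vertex's neighbors in the order listed); mark gray on enter, black on exit:
CS301 gray
  CS401 gray
    CS101 gray
      CS330 gray
        CS201 gray
        CS201 black
      CS330 black
    CS101 black
    CS470 gray
      CS230 gray
        CS230→CS301: CS301 is gray → back edge
First back edge: CS230 → CS301.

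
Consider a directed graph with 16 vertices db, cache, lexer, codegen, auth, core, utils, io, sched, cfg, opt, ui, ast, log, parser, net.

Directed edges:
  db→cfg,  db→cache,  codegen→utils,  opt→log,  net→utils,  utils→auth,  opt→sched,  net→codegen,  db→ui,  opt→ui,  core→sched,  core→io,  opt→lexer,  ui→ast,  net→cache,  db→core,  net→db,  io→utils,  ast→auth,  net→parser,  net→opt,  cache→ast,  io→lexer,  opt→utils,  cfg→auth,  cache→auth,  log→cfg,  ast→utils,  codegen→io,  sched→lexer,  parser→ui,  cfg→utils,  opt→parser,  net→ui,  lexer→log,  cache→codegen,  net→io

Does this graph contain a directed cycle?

No

DFS with white/gray/black marking, starting from io:
io gray
  utils gray
    auth gray
    auth black
  utils black
  lexer gray
    log gray
      cfg gray
        cfg→utils: utils black — skip
        cfg→auth: auth black — skip
      cfg black
    log black
  lexer black
io black
db gray
  ui gray
    ast gray
      ast→utils: utils black — skip
      ast→auth: auth black — skip
    ast black
  ui black
  db→cfg: cfg black — skip
  cache gray
    cache→ast: ast black — skip
    cache→auth: auth black — skip
    codegen gray
      codegen→io: io black — skip
      codegen→utils: utils black — skip
    codegen black
  cache black
  core gray
    sched gray
      sched→lexer: lexer black — skip
    sched black
    core→io: io black — skip
  core black
db black
opt gray
  opt→sched: sched black — skip
  opt→utils: utils black — skip
  parser gray
    parser→ui: ui black — skip
  parser black
  opt→lexer: lexer black — skip
  opt→ui: ui black — skip
  opt→log: log black — skip
opt black
net gray
  net→opt: opt black — skip
  net→parser: parser black — skip
  net→codegen: codegen black — skip
  net→cache: cache black — skip
  net→ui: ui black — skip
  net→io: io black — skip
  net→utils: utils black — skip
  net→db: db black — skip
net black
Every edge goes to a white or black vertex — no back edge, so the graph is acyclic.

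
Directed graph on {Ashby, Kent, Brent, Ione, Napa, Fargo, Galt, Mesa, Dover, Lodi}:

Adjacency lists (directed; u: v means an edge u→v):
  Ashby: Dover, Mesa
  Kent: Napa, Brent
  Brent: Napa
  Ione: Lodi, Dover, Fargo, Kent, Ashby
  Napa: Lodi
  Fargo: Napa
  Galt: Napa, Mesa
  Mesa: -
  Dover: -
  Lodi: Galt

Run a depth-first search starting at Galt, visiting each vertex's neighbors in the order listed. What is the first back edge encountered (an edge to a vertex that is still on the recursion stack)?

Lodi->Galt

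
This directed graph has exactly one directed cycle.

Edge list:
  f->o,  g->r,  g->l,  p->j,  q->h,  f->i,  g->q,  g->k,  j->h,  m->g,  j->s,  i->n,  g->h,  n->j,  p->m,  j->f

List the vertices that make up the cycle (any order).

f, i, j, n

DFS with gray/black marking from j:
j gray
  f gray
    i gray
      n gray
        n→j: j is gray → back edge
Back edge closes the cycle j → f → i → n → j; its vertices are {f, i, j, n}.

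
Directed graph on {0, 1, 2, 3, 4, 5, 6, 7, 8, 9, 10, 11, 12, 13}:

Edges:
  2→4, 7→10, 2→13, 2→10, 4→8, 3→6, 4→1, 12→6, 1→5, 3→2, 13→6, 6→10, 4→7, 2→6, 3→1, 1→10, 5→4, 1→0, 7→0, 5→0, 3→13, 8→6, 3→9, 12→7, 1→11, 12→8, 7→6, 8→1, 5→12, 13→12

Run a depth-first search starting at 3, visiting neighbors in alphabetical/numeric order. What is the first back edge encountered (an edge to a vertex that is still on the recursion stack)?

4→1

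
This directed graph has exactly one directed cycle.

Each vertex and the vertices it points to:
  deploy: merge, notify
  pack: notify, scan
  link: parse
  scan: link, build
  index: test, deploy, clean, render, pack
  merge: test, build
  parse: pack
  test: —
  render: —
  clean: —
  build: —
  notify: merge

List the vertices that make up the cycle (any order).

link, pack, scan, parse

DFS with gray/black marking from pack:
pack gray
  notify gray
    merge gray
      test gray
      test black
      build gray
      build black
    merge black
  notify black
  scan gray
    link gray
      parse gray
        parse→pack: pack is gray → back edge
Back edge closes the cycle pack → scan → link → parse → pack; its vertices are {link, pack, scan, parse}.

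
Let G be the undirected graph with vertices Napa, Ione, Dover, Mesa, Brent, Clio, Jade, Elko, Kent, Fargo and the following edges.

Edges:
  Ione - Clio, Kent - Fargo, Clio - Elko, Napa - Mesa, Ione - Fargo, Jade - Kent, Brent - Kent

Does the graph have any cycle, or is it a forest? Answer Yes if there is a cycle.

DFS, tracking each vertex's parent; an edge to a visited non-parent vertex closes a cycle.
Start from Kent:
visit Kent (parent –)
  visit Fargo (parent Kent)
    visit Ione (parent Fargo)
      Ione–Fargo: parent, skip
      visit Clio (parent Ione)
        Clio–Ione: parent, skip
        visit Elko (parent Clio)
          Elko–Clio: parent, skip
    Fargo–Kent: parent, skip
  visit Jade (parent Kent)
    Jade–Kent: parent, skip
  visit Brent (parent Kent)
    Brent–Kent: parent, skip
visit Napa (parent –)
  visit Mesa (parent Napa)
    Mesa–Napa: parent, skip
visit Dover (parent –)
No non-parent visited neighbor found — the graph is a forest.

No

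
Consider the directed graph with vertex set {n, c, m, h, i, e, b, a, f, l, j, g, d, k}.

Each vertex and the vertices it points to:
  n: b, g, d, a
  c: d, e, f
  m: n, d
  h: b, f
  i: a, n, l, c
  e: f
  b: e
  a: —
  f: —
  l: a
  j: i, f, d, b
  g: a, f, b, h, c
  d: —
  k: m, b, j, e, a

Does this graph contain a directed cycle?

No

DFS with white/gray/black marking, starting from i:
i gray
  a gray
  a black
  n gray
    b gray
      e gray
        f gray
        f black
      e black
    b black
    g gray
      g→a: a black — skip
      g→f: f black — skip
      g→b: b black — skip
      h gray
        h→b: b black — skip
        h→f: f black — skip
      h black
      c gray
        d gray
        d black
        c→e: e black — skip
        c→f: f black — skip
      c black
    g black
    n→d: d black — skip
    n→a: a black — skip
  n black
  l gray
    l→a: a black — skip
  l black
  i→c: c black — skip
i black
m gray
  m→n: n black — skip
  m→d: d black — skip
m black
j gray
  j→i: i black — skip
  j→f: f black — skip
  j→d: d black — skip
  j→b: b black — skip
j black
k gray
  k→m: m black — skip
  k→b: b black — skip
  k→j: j black — skip
  k→e: e black — skip
  k→a: a black — skip
k black
Every edge goes to a white or black vertex — no back edge, so the graph is acyclic.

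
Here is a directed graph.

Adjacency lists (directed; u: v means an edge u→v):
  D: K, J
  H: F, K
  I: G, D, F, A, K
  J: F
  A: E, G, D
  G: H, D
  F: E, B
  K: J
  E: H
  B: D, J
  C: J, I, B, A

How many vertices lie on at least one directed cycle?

7

A vertex is on a directed cycle iff it belongs to a strongly connected component of size ≥ 2 (or has a self-loop).
The vertices on cycles are {B, D, E, F, H, J, K} — 7 in total.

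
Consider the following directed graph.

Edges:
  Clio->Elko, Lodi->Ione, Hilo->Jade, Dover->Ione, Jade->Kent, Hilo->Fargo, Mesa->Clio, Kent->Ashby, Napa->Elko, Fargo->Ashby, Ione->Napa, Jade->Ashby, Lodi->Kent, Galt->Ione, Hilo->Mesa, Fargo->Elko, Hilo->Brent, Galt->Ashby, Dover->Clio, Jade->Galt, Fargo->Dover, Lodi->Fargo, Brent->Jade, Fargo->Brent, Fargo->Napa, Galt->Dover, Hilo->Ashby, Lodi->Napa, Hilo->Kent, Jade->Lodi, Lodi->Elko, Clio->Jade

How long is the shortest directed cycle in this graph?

For each vertex v, BFS finds the shortest path from v back to v.
The shortest such closed walk is Jade → Lodi → Fargo → Brent → Jade, length 4.

4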